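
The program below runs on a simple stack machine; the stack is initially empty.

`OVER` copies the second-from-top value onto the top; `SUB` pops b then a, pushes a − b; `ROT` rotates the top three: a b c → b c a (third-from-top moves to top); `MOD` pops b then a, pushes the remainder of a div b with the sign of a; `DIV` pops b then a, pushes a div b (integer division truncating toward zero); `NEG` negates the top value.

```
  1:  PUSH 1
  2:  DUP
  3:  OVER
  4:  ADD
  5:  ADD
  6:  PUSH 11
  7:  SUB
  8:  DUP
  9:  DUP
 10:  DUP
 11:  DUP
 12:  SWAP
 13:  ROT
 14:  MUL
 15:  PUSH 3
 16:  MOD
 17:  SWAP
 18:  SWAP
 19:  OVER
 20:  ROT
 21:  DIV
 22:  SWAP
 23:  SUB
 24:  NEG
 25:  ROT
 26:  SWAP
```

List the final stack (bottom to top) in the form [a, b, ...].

[-8, -8, 0]

PUSH 1  -> [1]
DUP     -> [1, 1]
OVER    -> [1, 1, 1]
ADD     -> [1, 2]
ADD     -> [3]
PUSH 11 -> [3, 11]
SUB     -> [-8]
DUP     -> [-8, -8]
DUP     -> [-8, -8, -8]
DUP     -> [-8, -8, -8, -8]
DUP     -> [-8, -8, -8, -8, -8]
SWAP    -> [-8, -8, -8, -8, -8]
ROT     -> [-8, -8, -8, -8, -8]
MUL     -> [-8, -8, -8, 64]
PUSH 3  -> [-8, -8, -8, 64, 3]
MOD     -> [-8, -8, -8, 1]
SWAP    -> [-8, -8, 1, -8]
SWAP    -> [-8, -8, -8, 1]
OVER    -> [-8, -8, -8, 1, -8]
ROT     -> [-8, -8, 1, -8, -8]
DIV     -> [-8, -8, 1, 1]
SWAP    -> [-8, -8, 1, 1]
SUB     -> [-8, -8, 0]
NEG     -> [-8, -8, 0]
ROT     -> [-8, 0, -8]
SWAP    -> [-8, -8, 0]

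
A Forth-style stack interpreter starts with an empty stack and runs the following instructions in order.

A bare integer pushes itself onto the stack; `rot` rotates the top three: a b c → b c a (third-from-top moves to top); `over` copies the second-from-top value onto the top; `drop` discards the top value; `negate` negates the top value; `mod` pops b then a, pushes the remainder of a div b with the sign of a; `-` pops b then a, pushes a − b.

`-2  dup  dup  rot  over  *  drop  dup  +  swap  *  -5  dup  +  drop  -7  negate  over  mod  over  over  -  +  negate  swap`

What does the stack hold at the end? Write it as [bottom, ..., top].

-2     -> -2
dup    -> -2 -2
dup    -> -2 -2 -2
rot    -> -2 -2 -2
over   -> -2 -2 -2 -2
*      -> -2 -2 4
drop   -> -2 -2
dup    -> -2 -2 -2
+      -> -2 -4
swap   -> -4 -2
*      -> 8
-5     -> 8 -5
dup    -> 8 -5 -5
+      -> 8 -10
drop   -> 8
-7     -> 8 -7
negate -> 8 7
over   -> 8 7 8
mod    -> 8 7
over   -> 8 7 8
over   -> 8 7 8 7
-      -> 8 7 1
+      -> 8 8
negate -> 8 -8
swap   -> -8 8

[-8, 8]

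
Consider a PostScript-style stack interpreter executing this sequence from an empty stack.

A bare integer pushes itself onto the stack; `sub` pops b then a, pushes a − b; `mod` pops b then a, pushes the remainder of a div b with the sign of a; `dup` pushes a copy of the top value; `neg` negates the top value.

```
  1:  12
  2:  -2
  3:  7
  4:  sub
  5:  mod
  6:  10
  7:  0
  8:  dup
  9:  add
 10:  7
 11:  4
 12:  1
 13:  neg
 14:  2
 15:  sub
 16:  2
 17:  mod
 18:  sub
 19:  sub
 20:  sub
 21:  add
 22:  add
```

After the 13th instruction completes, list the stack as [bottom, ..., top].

[3, 10, 0, 7, 4, -1]

12  -> 12
-2  -> 12 -2
7   -> 12 -2 7
sub -> 12 -9
mod -> 3
10  -> 3 10
0   -> 3 10 0
dup -> 3 10 0 0
add -> 3 10 0
7   -> 3 10 0 7
4   -> 3 10 0 7 4
1   -> 3 10 0 7 4 1
neg -> 3 10 0 7 4 -1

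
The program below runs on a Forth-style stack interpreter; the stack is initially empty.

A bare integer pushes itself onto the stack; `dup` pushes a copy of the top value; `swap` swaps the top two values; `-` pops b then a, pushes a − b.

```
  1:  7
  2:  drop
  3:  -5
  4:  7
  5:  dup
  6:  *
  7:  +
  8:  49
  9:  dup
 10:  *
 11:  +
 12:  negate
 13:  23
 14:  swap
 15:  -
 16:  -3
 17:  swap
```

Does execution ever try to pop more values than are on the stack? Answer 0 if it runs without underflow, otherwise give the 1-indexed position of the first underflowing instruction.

7       7
drop    (empty)
-5      -5
7       -5 7
dup     -5 7 7
*       -5 49
+       44
49      44 49
dup     44 49 49
*       44 2401
+       2445
negate  -2445
23      -2445 23
swap    23 -2445
-       2468
-3      2468 -3
swap    -3 2468

0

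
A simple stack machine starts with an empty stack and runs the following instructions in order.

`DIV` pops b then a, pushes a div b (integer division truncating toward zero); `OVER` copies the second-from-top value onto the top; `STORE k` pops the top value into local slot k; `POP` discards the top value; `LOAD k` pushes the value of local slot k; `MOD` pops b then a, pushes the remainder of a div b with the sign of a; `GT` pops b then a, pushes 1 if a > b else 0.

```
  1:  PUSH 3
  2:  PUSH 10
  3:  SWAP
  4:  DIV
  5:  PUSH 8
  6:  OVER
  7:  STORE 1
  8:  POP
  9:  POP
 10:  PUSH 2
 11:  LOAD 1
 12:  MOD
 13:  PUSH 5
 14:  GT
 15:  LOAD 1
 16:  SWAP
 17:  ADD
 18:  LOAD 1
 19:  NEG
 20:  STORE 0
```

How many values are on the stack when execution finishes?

PUSH 3  : 3
PUSH 10 : 3 10
SWAP    : 10 3
DIV     : 3
PUSH 8  : 3 8
OVER    : 3 8 3
STORE 1 : 3 8
POP     : 3
POP     : (empty)
PUSH 2  : 2
LOAD 1  : 2 3
MOD     : 2
PUSH 5  : 2 5
GT      : 0
LOAD 1  : 0 3
SWAP    : 3 0
ADD     : 3
LOAD 1  : 3 3
NEG     : 3 -3
STORE 0 : 3

1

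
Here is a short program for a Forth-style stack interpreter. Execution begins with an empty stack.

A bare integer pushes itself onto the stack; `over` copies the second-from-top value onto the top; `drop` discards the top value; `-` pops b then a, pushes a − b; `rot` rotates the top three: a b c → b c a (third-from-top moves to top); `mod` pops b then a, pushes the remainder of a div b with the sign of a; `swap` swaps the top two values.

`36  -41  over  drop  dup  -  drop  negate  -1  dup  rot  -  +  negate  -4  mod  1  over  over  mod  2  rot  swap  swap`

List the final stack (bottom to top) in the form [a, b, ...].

[-2, 0, 2, 1]

36     -> [36]
-41    -> [36, -41]
over   -> [36, -41, 36]
drop   -> [36, -41]
dup    -> [36, -41, -41]
-      -> [36, 0]
drop   -> [36]
negate -> [-36]
-1     -> [-36, -1]
dup    -> [-36, -1, -1]
rot    -> [-1, -1, -36]
-      -> [-1, 35]
+      -> [34]
negate -> [-34]
-4     -> [-34, -4]
mod    -> [-2]
1      -> [-2, 1]
over   -> [-2, 1, -2]
over   -> [-2, 1, -2, 1]
mod    -> [-2, 1, 0]
2      -> [-2, 1, 0, 2]
rot    -> [-2, 0, 2, 1]
swap   -> [-2, 0, 1, 2]
swap   -> [-2, 0, 2, 1]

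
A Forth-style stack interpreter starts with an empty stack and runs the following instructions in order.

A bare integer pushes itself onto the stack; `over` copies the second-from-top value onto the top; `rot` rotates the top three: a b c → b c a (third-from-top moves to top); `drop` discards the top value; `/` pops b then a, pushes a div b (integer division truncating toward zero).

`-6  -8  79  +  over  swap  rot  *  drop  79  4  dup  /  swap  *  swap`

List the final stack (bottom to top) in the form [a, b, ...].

[79, -6]

-6   : [-6]
-8   : [-6, -8]
79   : [-6, -8, 79]
+    : [-6, 71]
over : [-6, 71, -6]
swap : [-6, -6, 71]
rot  : [-6, 71, -6]
*    : [-6, -426]
drop : [-6]
79   : [-6, 79]
4    : [-6, 79, 4]
dup  : [-6, 79, 4, 4]
/    : [-6, 79, 1]
swap : [-6, 1, 79]
*    : [-6, 79]
swap : [79, -6]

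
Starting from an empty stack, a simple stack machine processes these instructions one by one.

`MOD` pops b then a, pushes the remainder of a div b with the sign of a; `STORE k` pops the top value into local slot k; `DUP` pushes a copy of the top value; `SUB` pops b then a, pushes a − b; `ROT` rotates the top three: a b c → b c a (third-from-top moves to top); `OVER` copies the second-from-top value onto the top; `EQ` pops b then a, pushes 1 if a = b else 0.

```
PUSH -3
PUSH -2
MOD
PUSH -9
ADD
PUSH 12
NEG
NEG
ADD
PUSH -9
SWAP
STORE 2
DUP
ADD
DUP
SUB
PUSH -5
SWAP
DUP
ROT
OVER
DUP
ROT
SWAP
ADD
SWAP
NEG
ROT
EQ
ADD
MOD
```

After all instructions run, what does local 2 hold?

2

PUSH -3 → [-3]
PUSH -2 → [-3, -2]
MOD     → [-1]
PUSH -9 → [-1, -9]
ADD     → [-10]
PUSH 12 → [-10, 12]
NEG     → [-10, -12]
NEG     → [-10, 12]
ADD     → [2]
PUSH -9 → [2, -9]
SWAP    → [-9, 2]
STORE 2 → [-9]
DUP     → [-9, -9]
ADD     → [-18]
DUP     → [-18, -18]
SUB     → [0]
PUSH -5 → [0, -5]
SWAP    → [-5, 0]
DUP     → [-5, 0, 0]
ROT     → [0, 0, -5]
OVER    → [0, 0, -5, 0]
DUP     → [0, 0, -5, 0, 0]
ROT     → [0, 0, 0, 0, -5]
SWAP    → [0, 0, 0, -5, 0]
ADD     → [0, 0, 0, -5]
SWAP    → [0, 0, -5, 0]
NEG     → [0, 0, -5, 0]
ROT     → [0, -5, 0, 0]
EQ      → [0, -5, 1]
ADD     → [0, -4]
MOD     → [0]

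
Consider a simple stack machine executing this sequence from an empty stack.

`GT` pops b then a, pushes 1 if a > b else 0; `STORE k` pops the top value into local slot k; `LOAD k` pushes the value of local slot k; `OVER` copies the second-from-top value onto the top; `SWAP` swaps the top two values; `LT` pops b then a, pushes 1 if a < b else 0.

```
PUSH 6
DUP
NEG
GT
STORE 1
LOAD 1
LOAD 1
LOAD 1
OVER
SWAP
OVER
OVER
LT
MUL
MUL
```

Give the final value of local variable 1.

PUSH 6  -> [6]
DUP     -> [6, 6]
NEG     -> [6, -6]
GT      -> [1]
STORE 1 -> []
LOAD 1  -> [1]
LOAD 1  -> [1, 1]
LOAD 1  -> [1, 1, 1]
OVER    -> [1, 1, 1, 1]
SWAP    -> [1, 1, 1, 1]
OVER    -> [1, 1, 1, 1, 1]
OVER    -> [1, 1, 1, 1, 1, 1]
LT      -> [1, 1, 1, 1, 0]
MUL     -> [1, 1, 1, 0]
MUL     -> [1, 1, 0]

1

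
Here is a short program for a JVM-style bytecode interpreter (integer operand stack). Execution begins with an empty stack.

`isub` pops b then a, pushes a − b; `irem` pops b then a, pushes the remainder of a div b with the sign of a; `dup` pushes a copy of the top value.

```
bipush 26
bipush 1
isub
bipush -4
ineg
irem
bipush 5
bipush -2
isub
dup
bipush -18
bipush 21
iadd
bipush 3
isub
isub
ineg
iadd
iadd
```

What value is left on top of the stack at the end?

bipush 26  → 26
bipush 1   → 26 1
isub       → 25
bipush -4  → 25 -4
ineg       → 25 4
irem       → 1
bipush 5   → 1 5
bipush -2  → 1 5 -2
isub       → 1 7
dup        → 1 7 7
bipush -18 → 1 7 7 -18
bipush 21  → 1 7 7 -18 21
iadd       → 1 7 7 3
bipush 3   → 1 7 7 3 3
isub       → 1 7 7 0
isub       → 1 7 7
ineg       → 1 7 -7
iadd       → 1 0
iadd       → 1

1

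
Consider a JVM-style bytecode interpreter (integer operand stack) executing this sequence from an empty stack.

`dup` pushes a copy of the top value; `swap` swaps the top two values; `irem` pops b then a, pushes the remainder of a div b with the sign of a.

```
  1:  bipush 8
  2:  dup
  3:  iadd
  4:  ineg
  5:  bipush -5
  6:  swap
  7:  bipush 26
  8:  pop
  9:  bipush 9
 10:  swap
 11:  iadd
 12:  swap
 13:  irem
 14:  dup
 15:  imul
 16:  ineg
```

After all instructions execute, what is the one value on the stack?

-4

bipush 8  -> 8
dup       -> 8 8
iadd      -> 16
ineg      -> -16
bipush -5 -> -16 -5
swap      -> -5 -16
bipush 26 -> -5 -16 26
pop       -> -5 -16
bipush 9  -> -5 -16 9
swap      -> -5 9 -16
iadd      -> -5 -7
swap      -> -7 -5
irem      -> -2
dup       -> -2 -2
imul      -> 4
ineg      -> -4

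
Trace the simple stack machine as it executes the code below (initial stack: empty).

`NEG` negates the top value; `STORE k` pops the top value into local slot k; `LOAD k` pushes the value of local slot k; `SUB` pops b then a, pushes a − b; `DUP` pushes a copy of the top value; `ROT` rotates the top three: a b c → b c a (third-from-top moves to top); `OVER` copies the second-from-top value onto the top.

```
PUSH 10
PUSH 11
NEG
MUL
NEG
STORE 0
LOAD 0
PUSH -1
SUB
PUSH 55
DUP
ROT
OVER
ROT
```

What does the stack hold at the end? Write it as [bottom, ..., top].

[55, 111, 55, 55]

PUSH 10 : 10
PUSH 11 : 10 11
NEG     : 10 -11
MUL     : -110
NEG     : 110
STORE 0 : (empty)
LOAD 0  : 110
PUSH -1 : 110 -1
SUB     : 111
PUSH 55 : 111 55
DUP     : 111 55 55
ROT     : 55 55 111
OVER    : 55 55 111 55
ROT     : 55 111 55 55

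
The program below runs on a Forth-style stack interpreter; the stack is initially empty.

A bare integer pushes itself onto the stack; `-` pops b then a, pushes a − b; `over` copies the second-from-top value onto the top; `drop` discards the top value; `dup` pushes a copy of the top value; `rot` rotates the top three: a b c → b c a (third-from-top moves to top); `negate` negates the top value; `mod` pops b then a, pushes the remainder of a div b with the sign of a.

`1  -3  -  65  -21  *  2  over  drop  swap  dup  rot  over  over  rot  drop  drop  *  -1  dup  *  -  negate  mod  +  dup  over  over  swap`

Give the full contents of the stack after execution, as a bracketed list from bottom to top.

[-1361, -1361, -1361, -1361]

1      -> 1
-3     -> 1 -3
-      -> 4
65     -> 4 65
-21    -> 4 65 -21
*      -> 4 -1365
2      -> 4 -1365 2
over   -> 4 -1365 2 -1365
drop   -> 4 -1365 2
swap   -> 4 2 -1365
dup    -> 4 2 -1365 -1365
rot    -> 4 -1365 -1365 2
over   -> 4 -1365 -1365 2 -1365
over   -> 4 -1365 -1365 2 -1365 2
rot    -> 4 -1365 -1365 -1365 2 2
drop   -> 4 -1365 -1365 -1365 2
drop   -> 4 -1365 -1365 -1365
*      -> 4 -1365 1863225
-1     -> 4 -1365 1863225 -1
dup    -> 4 -1365 1863225 -1 -1
*      -> 4 -1365 1863225 1
-      -> 4 -1365 1863224
negate -> 4 -1365 -1863224
mod    -> 4 -1365
+      -> -1361
dup    -> -1361 -1361
over   -> -1361 -1361 -1361
over   -> -1361 -1361 -1361 -1361
swap   -> -1361 -1361 -1361 -1361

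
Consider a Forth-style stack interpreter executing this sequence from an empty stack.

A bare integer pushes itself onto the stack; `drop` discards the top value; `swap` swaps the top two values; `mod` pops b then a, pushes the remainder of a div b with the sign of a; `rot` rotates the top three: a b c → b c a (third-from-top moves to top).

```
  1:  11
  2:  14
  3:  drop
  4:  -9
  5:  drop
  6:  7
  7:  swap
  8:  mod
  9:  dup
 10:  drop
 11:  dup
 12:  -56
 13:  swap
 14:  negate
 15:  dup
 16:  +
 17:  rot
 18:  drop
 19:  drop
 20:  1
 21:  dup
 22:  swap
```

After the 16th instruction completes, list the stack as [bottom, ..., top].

[7, -56, -14]

11     -> [11]
14     -> [11, 14]
drop   -> [11]
-9     -> [11, -9]
drop   -> [11]
7      -> [11, 7]
swap   -> [7, 11]
mod    -> [7]
dup    -> [7, 7]
drop   -> [7]
dup    -> [7, 7]
-56    -> [7, 7, -56]
swap   -> [7, -56, 7]
negate -> [7, -56, -7]
dup    -> [7, -56, -7, -7]
+      -> [7, -56, -14]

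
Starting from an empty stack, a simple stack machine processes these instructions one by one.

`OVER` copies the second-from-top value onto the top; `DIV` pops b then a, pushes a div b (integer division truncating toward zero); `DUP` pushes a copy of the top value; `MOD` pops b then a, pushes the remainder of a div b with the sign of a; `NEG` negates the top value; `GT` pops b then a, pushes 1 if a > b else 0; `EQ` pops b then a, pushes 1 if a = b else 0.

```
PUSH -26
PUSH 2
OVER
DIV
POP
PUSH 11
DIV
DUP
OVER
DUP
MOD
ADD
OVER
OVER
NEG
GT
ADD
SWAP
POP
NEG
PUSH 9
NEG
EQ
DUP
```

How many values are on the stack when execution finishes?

PUSH -26 -> [-26]
PUSH 2   -> [-26, 2]
OVER     -> [-26, 2, -26]
DIV      -> [-26, 0]
POP      -> [-26]
PUSH 11  -> [-26, 11]
DIV      -> [-2]
DUP      -> [-2, -2]
OVER     -> [-2, -2, -2]
DUP      -> [-2, -2, -2, -2]
MOD      -> [-2, -2, 0]
ADD      -> [-2, -2]
OVER     -> [-2, -2, -2]
OVER     -> [-2, -2, -2, -2]
NEG      -> [-2, -2, -2, 2]
GT       -> [-2, -2, 0]
ADD      -> [-2, -2]
SWAP     -> [-2, -2]
POP      -> [-2]
NEG      -> [2]
PUSH 9   -> [2, 9]
NEG      -> [2, -9]
EQ       -> [0]
DUP      -> [0, 0]

2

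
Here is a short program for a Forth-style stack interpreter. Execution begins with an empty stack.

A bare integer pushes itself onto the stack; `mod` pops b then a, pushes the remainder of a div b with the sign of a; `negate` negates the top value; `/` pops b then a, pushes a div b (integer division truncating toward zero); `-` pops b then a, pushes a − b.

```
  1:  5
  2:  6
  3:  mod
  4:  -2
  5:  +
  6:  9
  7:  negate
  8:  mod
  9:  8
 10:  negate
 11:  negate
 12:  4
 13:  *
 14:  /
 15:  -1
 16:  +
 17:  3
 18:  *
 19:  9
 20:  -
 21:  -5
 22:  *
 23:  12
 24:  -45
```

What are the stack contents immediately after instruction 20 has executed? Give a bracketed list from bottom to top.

[-12]

5      → [5]
6      → [5, 6]
mod    → [5]
-2     → [5, -2]
+      → [3]
9      → [3, 9]
negate → [3, -9]
mod    → [3]
8      → [3, 8]
negate → [3, -8]
negate → [3, 8]
4      → [3, 8, 4]
*      → [3, 32]
/      → [0]
-1     → [0, -1]
+      → [-1]
3      → [-1, 3]
*      → [-3]
9      → [-3, 9]
-      → [-12]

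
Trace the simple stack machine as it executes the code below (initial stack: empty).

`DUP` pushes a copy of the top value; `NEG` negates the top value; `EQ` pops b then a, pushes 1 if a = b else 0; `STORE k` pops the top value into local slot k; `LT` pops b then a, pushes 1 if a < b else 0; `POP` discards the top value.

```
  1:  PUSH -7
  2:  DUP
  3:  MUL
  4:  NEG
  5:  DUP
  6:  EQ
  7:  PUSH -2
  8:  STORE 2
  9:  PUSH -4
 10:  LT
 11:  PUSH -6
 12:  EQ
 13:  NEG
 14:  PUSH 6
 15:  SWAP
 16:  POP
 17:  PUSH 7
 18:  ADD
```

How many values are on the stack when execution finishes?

1

PUSH -7  -7
DUP      -7 -7
MUL      49
NEG      -49
DUP      -49 -49
EQ       1
PUSH -2  1 -2
STORE 2  1
PUSH -4  1 -4
LT       0
PUSH -6  0 -6
EQ       0
NEG      0
PUSH 6   0 6
SWAP     6 0
POP      6
PUSH 7   6 7
ADD      13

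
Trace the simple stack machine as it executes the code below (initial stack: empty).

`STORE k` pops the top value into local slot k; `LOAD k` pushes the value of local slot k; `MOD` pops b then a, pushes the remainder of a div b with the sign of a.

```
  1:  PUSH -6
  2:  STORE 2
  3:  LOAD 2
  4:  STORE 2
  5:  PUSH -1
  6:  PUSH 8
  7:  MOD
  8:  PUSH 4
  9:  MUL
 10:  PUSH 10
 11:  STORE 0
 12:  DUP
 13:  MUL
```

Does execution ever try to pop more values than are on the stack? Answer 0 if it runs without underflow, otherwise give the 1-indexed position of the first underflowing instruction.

PUSH -6 → [-6]
STORE 2 → []
LOAD 2  → [-6]
STORE 2 → []
PUSH -1 → [-1]
PUSH 8  → [-1, 8]
MOD     → [-1]
PUSH 4  → [-1, 4]
MUL     → [-4]
PUSH 10 → [-4, 10]
STORE 0 → [-4]
DUP     → [-4, -4]
MUL     → [16]

0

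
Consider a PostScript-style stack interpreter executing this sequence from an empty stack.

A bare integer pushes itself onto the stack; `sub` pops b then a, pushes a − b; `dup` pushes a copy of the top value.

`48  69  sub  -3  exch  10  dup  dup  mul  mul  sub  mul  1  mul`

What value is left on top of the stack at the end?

3063

48   -> 48
69   -> 48 69
sub  -> -21
-3   -> -21 -3
exch -> -3 -21
10   -> -3 -21 10
dup  -> -3 -21 10 10
dup  -> -3 -21 10 10 10
mul  -> -3 -21 10 100
mul  -> -3 -21 1000
sub  -> -3 -1021
mul  -> 3063
1    -> 3063 1
mul  -> 3063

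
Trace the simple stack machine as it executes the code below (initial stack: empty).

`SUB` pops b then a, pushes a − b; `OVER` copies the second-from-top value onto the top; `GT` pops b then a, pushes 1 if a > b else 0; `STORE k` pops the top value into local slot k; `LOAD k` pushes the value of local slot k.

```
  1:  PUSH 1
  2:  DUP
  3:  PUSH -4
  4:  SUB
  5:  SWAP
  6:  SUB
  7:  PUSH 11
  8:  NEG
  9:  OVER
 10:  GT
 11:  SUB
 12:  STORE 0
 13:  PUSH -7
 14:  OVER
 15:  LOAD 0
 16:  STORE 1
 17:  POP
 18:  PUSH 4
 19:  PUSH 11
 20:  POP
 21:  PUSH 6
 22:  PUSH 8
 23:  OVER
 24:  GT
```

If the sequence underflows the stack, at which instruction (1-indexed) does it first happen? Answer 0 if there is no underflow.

14

PUSH 1  : 1
DUP     : 1 1
PUSH -4 : 1 1 -4
SUB     : 1 5
SWAP    : 5 1
SUB     : 4
PUSH 11 : 4 11
NEG     : 4 -11
OVER    : 4 -11 4
GT      : 4 0
SUB     : 4
STORE 0 : (empty)
PUSH -7 : -7
OVER  — needs 2 operands, stack has 1 → underflow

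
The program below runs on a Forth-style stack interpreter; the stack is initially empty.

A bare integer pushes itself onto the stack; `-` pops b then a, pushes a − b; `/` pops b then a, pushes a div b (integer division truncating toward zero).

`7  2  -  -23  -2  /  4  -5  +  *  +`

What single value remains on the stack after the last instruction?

-6

7   -> [7]
2   -> [7, 2]
-   -> [5]
-23 -> [5, -23]
-2  -> [5, -23, -2]
/   -> [5, 11]
4   -> [5, 11, 4]
-5  -> [5, 11, 4, -5]
+   -> [5, 11, -1]
*   -> [5, -11]
+   -> [-6]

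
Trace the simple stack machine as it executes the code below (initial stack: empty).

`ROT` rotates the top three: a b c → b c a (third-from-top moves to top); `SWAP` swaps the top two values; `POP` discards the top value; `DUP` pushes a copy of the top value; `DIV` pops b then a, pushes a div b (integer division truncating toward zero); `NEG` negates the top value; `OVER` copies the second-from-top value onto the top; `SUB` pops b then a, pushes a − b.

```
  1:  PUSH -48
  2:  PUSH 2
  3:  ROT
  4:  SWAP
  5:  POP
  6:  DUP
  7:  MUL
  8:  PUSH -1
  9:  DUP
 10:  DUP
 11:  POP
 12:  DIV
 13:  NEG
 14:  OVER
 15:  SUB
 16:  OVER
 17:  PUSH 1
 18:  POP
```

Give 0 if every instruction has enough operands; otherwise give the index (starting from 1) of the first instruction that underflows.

PUSH -48 -> [-48]
PUSH 2   -> [-48, 2]
ROT  — needs 3 operands, stack has 2 → underflow

3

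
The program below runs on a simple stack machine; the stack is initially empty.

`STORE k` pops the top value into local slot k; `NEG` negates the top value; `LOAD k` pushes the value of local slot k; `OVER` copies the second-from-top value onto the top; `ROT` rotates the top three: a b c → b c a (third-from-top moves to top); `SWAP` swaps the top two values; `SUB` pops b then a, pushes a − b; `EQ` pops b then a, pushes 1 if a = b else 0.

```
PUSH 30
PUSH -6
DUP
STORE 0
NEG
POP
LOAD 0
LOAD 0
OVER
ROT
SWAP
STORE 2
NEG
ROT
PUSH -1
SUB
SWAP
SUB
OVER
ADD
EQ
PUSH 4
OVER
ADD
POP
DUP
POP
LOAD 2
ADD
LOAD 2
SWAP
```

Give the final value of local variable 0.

PUSH 30 -> [30]
PUSH -6 -> [30, -6]
DUP     -> [30, -6, -6]
STORE 0 -> [30, -6]
NEG     -> [30, 6]
POP     -> [30]
LOAD 0  -> [30, -6]
LOAD 0  -> [30, -6, -6]
OVER    -> [30, -6, -6, -6]
ROT     -> [30, -6, -6, -6]
SWAP    -> [30, -6, -6, -6]
STORE 2 -> [30, -6, -6]
NEG     -> [30, -6, 6]
ROT     -> [-6, 6, 30]
PUSH -1 -> [-6, 6, 30, -1]
SUB     -> [-6, 6, 31]
SWAP    -> [-6, 31, 6]
SUB     -> [-6, 25]
OVER    -> [-6, 25, -6]
ADD     -> [-6, 19]
EQ      -> [0]
PUSH 4  -> [0, 4]
OVER    -> [0, 4, 0]
ADD     -> [0, 4]
POP     -> [0]
DUP     -> [0, 0]
POP     -> [0]
LOAD 2  -> [0, -6]
ADD     -> [-6]
LOAD 2  -> [-6, -6]
SWAP    -> [-6, -6]

-6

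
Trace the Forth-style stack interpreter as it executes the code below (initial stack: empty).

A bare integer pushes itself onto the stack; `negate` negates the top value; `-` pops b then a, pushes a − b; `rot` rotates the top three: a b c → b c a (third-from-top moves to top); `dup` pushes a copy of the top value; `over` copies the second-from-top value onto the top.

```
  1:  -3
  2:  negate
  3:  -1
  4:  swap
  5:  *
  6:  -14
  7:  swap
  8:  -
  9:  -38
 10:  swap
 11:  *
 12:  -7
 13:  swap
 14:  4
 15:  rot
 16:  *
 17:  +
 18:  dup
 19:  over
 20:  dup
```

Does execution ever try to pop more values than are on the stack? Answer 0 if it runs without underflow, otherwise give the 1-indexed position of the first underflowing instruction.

0

-3      -3
negate  3
-1      3 -1
swap    -1 3
*       -3
-14     -3 -14
swap    -14 -3
-       -11
-38     -11 -38
swap    -38 -11
*       418
-7      418 -7
swap    -7 418
4       -7 418 4
rot     418 4 -7
*       418 -28
+       390
dup     390 390
over    390 390 390
dup     390 390 390 390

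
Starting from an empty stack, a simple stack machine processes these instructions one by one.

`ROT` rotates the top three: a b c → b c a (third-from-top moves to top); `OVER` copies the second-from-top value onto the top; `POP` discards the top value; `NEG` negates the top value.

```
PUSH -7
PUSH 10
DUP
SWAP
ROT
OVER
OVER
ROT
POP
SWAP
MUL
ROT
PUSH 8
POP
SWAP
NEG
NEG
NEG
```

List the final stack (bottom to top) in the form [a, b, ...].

[10, 10, 70]

PUSH -7  -7
PUSH 10  -7 10
DUP      -7 10 10
SWAP     -7 10 10
ROT      10 10 -7
OVER     10 10 -7 10
OVER     10 10 -7 10 -7
ROT      10 10 10 -7 -7
POP      10 10 10 -7
SWAP     10 10 -7 10
MUL      10 10 -70
ROT      10 -70 10
PUSH 8   10 -70 10 8
POP      10 -70 10
SWAP     10 10 -70
NEG      10 10 70
NEG      10 10 -70
NEG      10 10 70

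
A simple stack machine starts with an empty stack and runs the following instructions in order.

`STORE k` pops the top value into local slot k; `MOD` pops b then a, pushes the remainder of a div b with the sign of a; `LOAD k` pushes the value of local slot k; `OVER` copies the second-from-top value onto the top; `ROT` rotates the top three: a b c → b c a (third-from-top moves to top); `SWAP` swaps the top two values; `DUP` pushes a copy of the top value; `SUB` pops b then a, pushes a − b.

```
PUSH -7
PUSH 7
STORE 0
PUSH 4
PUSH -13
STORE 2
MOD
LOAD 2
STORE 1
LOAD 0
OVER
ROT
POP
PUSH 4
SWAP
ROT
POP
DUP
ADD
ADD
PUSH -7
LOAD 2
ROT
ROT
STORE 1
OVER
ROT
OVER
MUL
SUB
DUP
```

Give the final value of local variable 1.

PUSH -7  : [-7]
PUSH 7   : [-7, 7]
STORE 0  : [-7]
PUSH 4   : [-7, 4]
PUSH -13 : [-7, 4, -13]
STORE 2  : [-7, 4]
MOD      : [-3]
LOAD 2   : [-3, -13]
STORE 1  : [-3]
LOAD 0   : [-3, 7]
OVER     : [-3, 7, -3]
ROT      : [7, -3, -3]
POP      : [7, -3]
PUSH 4   : [7, -3, 4]
SWAP     : [7, 4, -3]
ROT      : [4, -3, 7]
POP      : [4, -3]
DUP      : [4, -3, -3]
ADD      : [4, -6]
ADD      : [-2]
PUSH -7  : [-2, -7]
LOAD 2   : [-2, -7, -13]
ROT      : [-7, -13, -2]
ROT      : [-13, -2, -7]
STORE 1  : [-13, -2]
OVER     : [-13, -2, -13]
ROT      : [-2, -13, -13]
OVER     : [-2, -13, -13, -13]
MUL      : [-2, -13, 169]
SUB      : [-2, -182]
DUP      : [-2, -182, -182]

-7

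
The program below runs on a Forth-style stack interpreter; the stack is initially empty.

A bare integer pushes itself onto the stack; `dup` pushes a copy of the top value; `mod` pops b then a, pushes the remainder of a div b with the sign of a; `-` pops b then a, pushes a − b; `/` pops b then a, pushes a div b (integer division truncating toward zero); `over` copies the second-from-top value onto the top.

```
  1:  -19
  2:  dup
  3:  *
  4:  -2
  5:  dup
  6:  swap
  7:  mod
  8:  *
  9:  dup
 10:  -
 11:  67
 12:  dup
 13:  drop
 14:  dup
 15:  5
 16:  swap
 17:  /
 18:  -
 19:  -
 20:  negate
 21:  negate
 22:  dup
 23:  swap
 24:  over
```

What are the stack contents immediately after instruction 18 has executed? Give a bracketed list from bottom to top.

[0, 67]

-19  → [-19]
dup  → [-19, -19]
*    → [361]
-2   → [361, -2]
dup  → [361, -2, -2]
swap → [361, -2, -2]
mod  → [361, 0]
*    → [0]
dup  → [0, 0]
-    → [0]
67   → [0, 67]
dup  → [0, 67, 67]
drop → [0, 67]
dup  → [0, 67, 67]
5    → [0, 67, 67, 5]
swap → [0, 67, 5, 67]
/    → [0, 67, 0]
-    → [0, 67]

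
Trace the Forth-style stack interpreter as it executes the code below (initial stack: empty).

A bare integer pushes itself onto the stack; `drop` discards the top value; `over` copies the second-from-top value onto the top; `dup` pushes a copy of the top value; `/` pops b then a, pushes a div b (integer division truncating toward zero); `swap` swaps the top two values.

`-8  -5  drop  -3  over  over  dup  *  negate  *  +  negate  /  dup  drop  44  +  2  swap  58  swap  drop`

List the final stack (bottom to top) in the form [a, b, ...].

-8     -> -8
-5     -> -8 -5
drop   -> -8
-3     -> -8 -3
over   -> -8 -3 -8
over   -> -8 -3 -8 -3
dup    -> -8 -3 -8 -3 -3
*      -> -8 -3 -8 9
negate -> -8 -3 -8 -9
*      -> -8 -3 72
+      -> -8 69
negate -> -8 -69
/      -> 0
dup    -> 0 0
drop   -> 0
44     -> 0 44
+      -> 44
2      -> 44 2
swap   -> 2 44
58     -> 2 44 58
swap   -> 2 58 44
drop   -> 2 58

[2, 58]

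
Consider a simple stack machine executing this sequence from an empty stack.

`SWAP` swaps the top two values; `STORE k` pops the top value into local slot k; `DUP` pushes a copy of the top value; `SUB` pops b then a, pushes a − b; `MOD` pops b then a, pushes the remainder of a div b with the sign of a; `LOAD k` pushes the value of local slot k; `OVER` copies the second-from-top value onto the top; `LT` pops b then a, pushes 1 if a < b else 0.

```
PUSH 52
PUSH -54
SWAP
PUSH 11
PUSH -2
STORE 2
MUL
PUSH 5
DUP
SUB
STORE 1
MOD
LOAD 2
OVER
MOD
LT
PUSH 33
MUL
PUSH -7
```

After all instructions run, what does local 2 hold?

PUSH 52  → [52]
PUSH -54 → [52, -54]
SWAP     → [-54, 52]
PUSH 11  → [-54, 52, 11]
PUSH -2  → [-54, 52, 11, -2]
STORE 2  → [-54, 52, 11]
MUL      → [-54, 572]
PUSH 5   → [-54, 572, 5]
DUP      → [-54, 572, 5, 5]
SUB      → [-54, 572, 0]
STORE 1  → [-54, 572]
MOD      → [-54]
LOAD 2   → [-54, -2]
OVER     → [-54, -2, -54]
MOD      → [-54, -2]
LT       → [1]
PUSH 33  → [1, 33]
MUL      → [33]
PUSH -7  → [33, -7]

-2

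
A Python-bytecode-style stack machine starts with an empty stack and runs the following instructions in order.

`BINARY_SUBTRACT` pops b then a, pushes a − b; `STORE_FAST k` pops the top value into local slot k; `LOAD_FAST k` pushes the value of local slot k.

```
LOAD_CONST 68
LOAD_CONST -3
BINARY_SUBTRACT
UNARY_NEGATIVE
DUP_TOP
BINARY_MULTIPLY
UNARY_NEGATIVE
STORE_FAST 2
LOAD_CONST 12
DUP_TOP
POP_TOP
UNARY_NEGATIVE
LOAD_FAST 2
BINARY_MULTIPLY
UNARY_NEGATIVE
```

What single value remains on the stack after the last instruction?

LOAD_CONST 68    68
LOAD_CONST -3    68 -3
BINARY_SUBTRACT  71
UNARY_NEGATIVE   -71
DUP_TOP          -71 -71
BINARY_MULTIPLY  5041
UNARY_NEGATIVE   -5041
STORE_FAST 2     (empty)
LOAD_CONST 12    12
DUP_TOP          12 12
POP_TOP          12
UNARY_NEGATIVE   -12
LOAD_FAST 2      -12 -5041
BINARY_MULTIPLY  60492
UNARY_NEGATIVE   -60492

-60492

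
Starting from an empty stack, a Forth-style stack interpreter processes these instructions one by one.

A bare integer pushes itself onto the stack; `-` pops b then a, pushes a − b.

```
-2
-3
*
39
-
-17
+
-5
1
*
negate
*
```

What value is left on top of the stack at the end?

-2     -> [-2]
-3     -> [-2, -3]
*      -> [6]
39     -> [6, 39]
-      -> [-33]
-17    -> [-33, -17]
+      -> [-50]
-5     -> [-50, -5]
1      -> [-50, -5, 1]
*      -> [-50, -5]
negate -> [-50, 5]
*      -> [-250]

-250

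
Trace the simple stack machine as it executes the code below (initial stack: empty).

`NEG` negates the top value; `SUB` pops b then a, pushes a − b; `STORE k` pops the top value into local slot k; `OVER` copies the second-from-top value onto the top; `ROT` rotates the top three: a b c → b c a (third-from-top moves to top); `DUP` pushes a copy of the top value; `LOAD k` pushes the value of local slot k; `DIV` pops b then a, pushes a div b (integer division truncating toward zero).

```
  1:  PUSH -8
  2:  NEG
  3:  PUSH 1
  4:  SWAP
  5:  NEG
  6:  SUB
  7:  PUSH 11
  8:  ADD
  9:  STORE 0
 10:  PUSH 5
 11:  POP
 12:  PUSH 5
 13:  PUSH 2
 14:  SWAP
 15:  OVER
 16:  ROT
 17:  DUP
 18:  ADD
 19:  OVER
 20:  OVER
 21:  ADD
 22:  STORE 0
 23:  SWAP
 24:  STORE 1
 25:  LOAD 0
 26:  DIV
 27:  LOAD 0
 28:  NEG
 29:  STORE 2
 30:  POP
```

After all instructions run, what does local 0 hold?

6

PUSH -8 → -8
NEG     → 8
PUSH 1  → 8 1
SWAP    → 1 8
NEG     → 1 -8
SUB     → 9
PUSH 11 → 9 11
ADD     → 20
STORE 0 → (empty)
PUSH 5  → 5
POP     → (empty)
PUSH 5  → 5
PUSH 2  → 5 2
SWAP    → 2 5
OVER    → 2 5 2
ROT     → 5 2 2
DUP     → 5 2 2 2
ADD     → 5 2 4
OVER    → 5 2 4 2
OVER    → 5 2 4 2 4
ADD     → 5 2 4 6
STORE 0 → 5 2 4
SWAP    → 5 4 2
STORE 1 → 5 4
LOAD 0  → 5 4 6
DIV     → 5 0
LOAD 0  → 5 0 6
NEG     → 5 0 -6
STORE 2 → 5 0
POP     → 5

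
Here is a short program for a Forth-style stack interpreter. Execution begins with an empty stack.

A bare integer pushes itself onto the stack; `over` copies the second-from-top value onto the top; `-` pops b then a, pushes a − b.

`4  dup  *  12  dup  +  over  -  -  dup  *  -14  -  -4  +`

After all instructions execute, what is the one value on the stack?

74

4    : 4
dup  : 4 4
*    : 16
12   : 16 12
dup  : 16 12 12
+    : 16 24
over : 16 24 16
-    : 16 8
-    : 8
dup  : 8 8
*    : 64
-14  : 64 -14
-    : 78
-4   : 78 -4
+    : 74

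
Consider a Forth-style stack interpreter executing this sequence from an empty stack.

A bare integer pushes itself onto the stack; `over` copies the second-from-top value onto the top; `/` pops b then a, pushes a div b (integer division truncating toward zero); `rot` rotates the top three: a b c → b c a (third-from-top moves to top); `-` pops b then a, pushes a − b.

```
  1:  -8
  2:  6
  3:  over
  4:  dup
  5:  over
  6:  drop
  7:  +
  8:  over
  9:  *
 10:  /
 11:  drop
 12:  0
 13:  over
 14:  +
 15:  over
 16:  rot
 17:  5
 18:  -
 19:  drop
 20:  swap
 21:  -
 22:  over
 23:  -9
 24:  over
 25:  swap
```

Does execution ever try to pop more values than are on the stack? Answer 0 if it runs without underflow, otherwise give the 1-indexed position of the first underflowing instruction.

-8   → [-8]
6    → [-8, 6]
over → [-8, 6, -8]
dup  → [-8, 6, -8, -8]
over → [-8, 6, -8, -8, -8]
drop → [-8, 6, -8, -8]
+    → [-8, 6, -16]
over → [-8, 6, -16, 6]
*    → [-8, 6, -96]
/    → [-8, 0]
drop → [-8]
0    → [-8, 0]
over → [-8, 0, -8]
+    → [-8, -8]
over → [-8, -8, -8]
rot  → [-8, -8, -8]
5    → [-8, -8, -8, 5]
-    → [-8, -8, -13]
drop → [-8, -8]
swap → [-8, -8]
-    → [0]
over  — needs 2 operands, stack has 1 → underflow

22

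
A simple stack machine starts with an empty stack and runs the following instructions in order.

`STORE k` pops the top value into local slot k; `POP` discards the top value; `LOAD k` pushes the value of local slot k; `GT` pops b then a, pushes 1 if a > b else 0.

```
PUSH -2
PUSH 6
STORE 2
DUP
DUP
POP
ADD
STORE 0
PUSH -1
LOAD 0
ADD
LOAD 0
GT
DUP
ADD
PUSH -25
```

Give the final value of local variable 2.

PUSH -2   -2
PUSH 6    -2 6
STORE 2   -2
DUP       -2 -2
DUP       -2 -2 -2
POP       -2 -2
ADD       -4
STORE 0   (empty)
PUSH -1   -1
LOAD 0    -1 -4
ADD       -5
LOAD 0    -5 -4
GT        0
DUP       0 0
ADD       0
PUSH -25  0 -25

6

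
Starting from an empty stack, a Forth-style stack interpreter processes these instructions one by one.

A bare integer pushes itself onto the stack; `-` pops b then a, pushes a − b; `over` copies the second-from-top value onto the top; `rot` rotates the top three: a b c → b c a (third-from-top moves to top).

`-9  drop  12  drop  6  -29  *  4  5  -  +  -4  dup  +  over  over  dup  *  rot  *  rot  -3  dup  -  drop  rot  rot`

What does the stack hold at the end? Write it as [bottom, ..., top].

[-175, -175, -512]

-9    -9
drop  (empty)
12    12
drop  (empty)
6     6
-29   6 -29
*     -174
4     -174 4
5     -174 4 5
-     -174 -1
+     -175
-4    -175 -4
dup   -175 -4 -4
+     -175 -8
over  -175 -8 -175
over  -175 -8 -175 -8
dup   -175 -8 -175 -8 -8
*     -175 -8 -175 64
rot   -175 -175 64 -8
*     -175 -175 -512
rot   -175 -512 -175
-3    -175 -512 -175 -3
dup   -175 -512 -175 -3 -3
-     -175 -512 -175 0
drop  -175 -512 -175
rot   -512 -175 -175
rot   -175 -175 -512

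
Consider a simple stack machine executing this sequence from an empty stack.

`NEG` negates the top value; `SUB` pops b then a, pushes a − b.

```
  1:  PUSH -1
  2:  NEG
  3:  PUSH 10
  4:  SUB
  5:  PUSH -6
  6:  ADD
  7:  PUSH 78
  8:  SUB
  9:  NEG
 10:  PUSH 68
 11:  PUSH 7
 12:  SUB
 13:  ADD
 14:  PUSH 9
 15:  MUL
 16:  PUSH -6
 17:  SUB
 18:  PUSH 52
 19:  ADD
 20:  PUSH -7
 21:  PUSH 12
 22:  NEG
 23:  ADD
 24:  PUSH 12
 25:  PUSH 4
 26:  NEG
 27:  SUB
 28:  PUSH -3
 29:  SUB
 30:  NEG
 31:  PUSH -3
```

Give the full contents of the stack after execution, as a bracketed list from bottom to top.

PUSH -1 → [-1]
NEG     → [1]
PUSH 10 → [1, 10]
SUB     → [-9]
PUSH -6 → [-9, -6]
ADD     → [-15]
PUSH 78 → [-15, 78]
SUB     → [-93]
NEG     → [93]
PUSH 68 → [93, 68]
PUSH 7  → [93, 68, 7]
SUB     → [93, 61]
ADD     → [154]
PUSH 9  → [154, 9]
MUL     → [1386]
PUSH -6 → [1386, -6]
SUB     → [1392]
PUSH 52 → [1392, 52]
ADD     → [1444]
PUSH -7 → [1444, -7]
PUSH 12 → [1444, -7, 12]
NEG     → [1444, -7, -12]
ADD     → [1444, -19]
PUSH 12 → [1444, -19, 12]
PUSH 4  → [1444, -19, 12, 4]
NEG     → [1444, -19, 12, -4]
SUB     → [1444, -19, 16]
PUSH -3 → [1444, -19, 16, -3]
SUB     → [1444, -19, 19]
NEG     → [1444, -19, -19]
PUSH -3 → [1444, -19, -19, -3]

[1444, -19, -19, -3]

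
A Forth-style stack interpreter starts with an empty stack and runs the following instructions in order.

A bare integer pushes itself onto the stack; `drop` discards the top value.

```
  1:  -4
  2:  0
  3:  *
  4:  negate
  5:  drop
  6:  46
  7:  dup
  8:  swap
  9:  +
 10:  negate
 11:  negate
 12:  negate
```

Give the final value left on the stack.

-4     : -4
0      : -4 0
*      : 0
negate : 0
drop   : (empty)
46     : 46
dup    : 46 46
swap   : 46 46
+      : 92
negate : -92
negate : 92
negate : -92

-92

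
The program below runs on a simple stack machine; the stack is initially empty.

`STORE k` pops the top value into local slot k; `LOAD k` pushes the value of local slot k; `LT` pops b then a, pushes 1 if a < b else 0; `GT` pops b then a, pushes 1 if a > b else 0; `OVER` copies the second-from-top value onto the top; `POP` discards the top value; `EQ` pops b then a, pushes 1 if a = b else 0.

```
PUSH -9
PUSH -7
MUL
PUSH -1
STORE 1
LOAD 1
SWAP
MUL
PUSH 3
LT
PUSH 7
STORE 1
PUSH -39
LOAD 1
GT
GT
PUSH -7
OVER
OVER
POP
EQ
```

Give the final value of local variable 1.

7

PUSH -9  → [-9]
PUSH -7  → [-9, -7]
MUL      → [63]
PUSH -1  → [63, -1]
STORE 1  → [63]
LOAD 1   → [63, -1]
SWAP     → [-1, 63]
MUL      → [-63]
PUSH 3   → [-63, 3]
LT       → [1]
PUSH 7   → [1, 7]
STORE 1  → [1]
PUSH -39 → [1, -39]
LOAD 1   → [1, -39, 7]
GT       → [1, 0]
GT       → [1]
PUSH -7  → [1, -7]
OVER     → [1, -7, 1]
OVER     → [1, -7, 1, -7]
POP      → [1, -7, 1]
EQ       → [1, 0]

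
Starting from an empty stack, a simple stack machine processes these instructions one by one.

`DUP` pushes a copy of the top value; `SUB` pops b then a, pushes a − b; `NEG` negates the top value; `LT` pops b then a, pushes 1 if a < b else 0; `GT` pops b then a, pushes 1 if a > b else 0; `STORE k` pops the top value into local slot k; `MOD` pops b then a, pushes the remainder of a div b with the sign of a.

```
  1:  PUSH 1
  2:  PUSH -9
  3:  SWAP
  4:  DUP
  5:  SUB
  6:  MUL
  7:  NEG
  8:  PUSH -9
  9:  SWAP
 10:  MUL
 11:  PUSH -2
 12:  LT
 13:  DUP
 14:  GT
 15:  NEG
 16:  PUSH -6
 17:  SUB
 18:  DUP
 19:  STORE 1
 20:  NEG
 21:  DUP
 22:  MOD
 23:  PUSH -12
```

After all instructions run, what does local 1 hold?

6

PUSH 1   : 1
PUSH -9  : 1 -9
SWAP     : -9 1
DUP      : -9 1 1
SUB      : -9 0
MUL      : 0
NEG      : 0
PUSH -9  : 0 -9
SWAP     : -9 0
MUL      : 0
PUSH -2  : 0 -2
LT       : 0
DUP      : 0 0
GT       : 0
NEG      : 0
PUSH -6  : 0 -6
SUB      : 6
DUP      : 6 6
STORE 1  : 6
NEG      : -6
DUP      : -6 -6
MOD      : 0
PUSH -12 : 0 -12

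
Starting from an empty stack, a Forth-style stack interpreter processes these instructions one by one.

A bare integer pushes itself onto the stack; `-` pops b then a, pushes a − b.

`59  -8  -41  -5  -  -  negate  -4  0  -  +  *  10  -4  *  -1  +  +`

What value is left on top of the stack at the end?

-1929

59      [59]
-8      [59, -8]
-41     [59, -8, -41]
-5      [59, -8, -41, -5]
-       [59, -8, -36]
-       [59, 28]
negate  [59, -28]
-4      [59, -28, -4]
0       [59, -28, -4, 0]
-       [59, -28, -4]
+       [59, -32]
*       [-1888]
10      [-1888, 10]
-4      [-1888, 10, -4]
*       [-1888, -40]
-1      [-1888, -40, -1]
+       [-1888, -41]
+       [-1929]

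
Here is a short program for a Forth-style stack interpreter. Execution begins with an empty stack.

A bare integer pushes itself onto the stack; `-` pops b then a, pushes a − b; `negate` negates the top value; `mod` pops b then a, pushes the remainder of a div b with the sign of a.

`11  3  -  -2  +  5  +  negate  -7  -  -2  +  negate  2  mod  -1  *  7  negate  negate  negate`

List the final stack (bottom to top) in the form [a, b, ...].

11     -> 11
3      -> 11 3
-      -> 8
-2     -> 8 -2
+      -> 6
5      -> 6 5
+      -> 11
negate -> -11
-7     -> -11 -7
-      -> -4
-2     -> -4 -2
+      -> -6
negate -> 6
2      -> 6 2
mod    -> 0
-1     -> 0 -1
*      -> 0
7      -> 0 7
negate -> 0 -7
negate -> 0 7
negate -> 0 -7

[0, -7]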